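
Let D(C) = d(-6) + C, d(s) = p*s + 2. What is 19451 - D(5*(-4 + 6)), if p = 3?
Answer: 19457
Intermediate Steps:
d(s) = 2 + 3*s (d(s) = 3*s + 2 = 2 + 3*s)
D(C) = -16 + C (D(C) = (2 + 3*(-6)) + C = (2 - 18) + C = -16 + C)
19451 - D(5*(-4 + 6)) = 19451 - (-16 + 5*(-4 + 6)) = 19451 - (-16 + 5*2) = 19451 - (-16 + 10) = 19451 - 1*(-6) = 19451 + 6 = 19457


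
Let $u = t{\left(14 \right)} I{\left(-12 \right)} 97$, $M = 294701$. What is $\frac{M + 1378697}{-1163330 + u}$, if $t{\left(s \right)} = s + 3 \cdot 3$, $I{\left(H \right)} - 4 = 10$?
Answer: $- \frac{836699}{566048} \approx -1.4781$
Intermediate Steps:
$I{\left(H \right)} = 14$ ($I{\left(H \right)} = 4 + 10 = 14$)
$t{\left(s \right)} = 9 + s$ ($t{\left(s \right)} = s + 9 = 9 + s$)
$u = 31234$ ($u = \left(9 + 14\right) 14 \cdot 97 = 23 \cdot 14 \cdot 97 = 322 \cdot 97 = 31234$)
$\frac{M + 1378697}{-1163330 + u} = \frac{294701 + 1378697}{-1163330 + 31234} = \frac{1673398}{-1132096} = 1673398 \left(- \frac{1}{1132096}\right) = - \frac{836699}{566048}$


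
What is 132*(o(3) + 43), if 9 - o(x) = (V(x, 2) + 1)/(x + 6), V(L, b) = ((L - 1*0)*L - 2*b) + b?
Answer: 20240/3 ≈ 6746.7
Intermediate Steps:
V(L, b) = L**2 - b (V(L, b) = ((L + 0)*L - 2*b) + b = (L*L - 2*b) + b = (L**2 - 2*b) + b = L**2 - b)
o(x) = 9 - (-1 + x**2)/(6 + x) (o(x) = 9 - ((x**2 - 1*2) + 1)/(x + 6) = 9 - ((x**2 - 2) + 1)/(6 + x) = 9 - ((-2 + x**2) + 1)/(6 + x) = 9 - (-1 + x**2)/(6 + x))
132*(o(3) + 43) = 132*((55 - 1*3**2 + 9*3)/(6 + 3) + 43) = 132*((55 - 1*9 + 27)/9 + 43) = 132*((55 - 9 + 27)/9 + 43) = 132*((1/9)*73 + 43) = 132*(73/9 + 43) = 132*(460/9) = 20240/3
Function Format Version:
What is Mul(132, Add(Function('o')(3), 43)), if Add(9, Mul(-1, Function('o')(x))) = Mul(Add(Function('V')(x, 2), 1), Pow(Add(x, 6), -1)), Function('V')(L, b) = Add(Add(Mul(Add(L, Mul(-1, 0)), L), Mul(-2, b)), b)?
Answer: Rational(20240, 3) ≈ 6746.7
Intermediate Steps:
Function('V')(L, b) = Add(Pow(L, 2), Mul(-1, b)) (Function('V')(L, b) = Add(Add(Mul(Add(L, 0), L), Mul(-2, b)), b) = Add(Add(Mul(L, L), Mul(-2, b)), b) = Add(Add(Pow(L, 2), Mul(-2, b)), b) = Add(Pow(L, 2), Mul(-1, b)))
Function('o')(x) = Add(9, Mul(-1, Pow(Add(6, x), -1), Add(-1, Pow(x, 2)))) (Function('o')(x) = Add(9, Mul(-1, Mul(Add(Add(Pow(x, 2), Mul(-1, 2)), 1), Pow(Add(x, 6), -1)))) = Add(9, Mul(-1, Mul(Add(Add(Pow(x, 2), -2), 1), Pow(Add(6, x), -1)))) = Add(9, Mul(-1, Mul(Add(Add(-2, Pow(x, 2)), 1), Pow(Add(6, x), -1)))) = Add(9, Mul(-1, Mul(Add(-1, Pow(x, 2)), Pow(Add(6, x), -1)))) = Add(9, Mul(-1, Mul(Pow(Add(6, x), -1), Add(-1, Pow(x, 2))))) = Add(9, Mul(-1, Pow(Add(6, x), -1), Add(-1, Pow(x, 2)))))
Mul(132, Add(Function('o')(3), 43)) = Mul(132, Add(Mul(Pow(Add(6, 3), -1), Add(55, Mul(-1, Pow(3, 2)), Mul(9, 3))), 43)) = Mul(132, Add(Mul(Pow(9, -1), Add(55, Mul(-1, 9), 27)), 43)) = Mul(132, Add(Mul(Rational(1, 9), Add(55, -9, 27)), 43)) = Mul(132, Add(Mul(Rational(1, 9), 73), 43)) = Mul(132, Add(Rational(73, 9), 43)) = Mul(132, Rational(460, 9)) = Rational(20240, 3)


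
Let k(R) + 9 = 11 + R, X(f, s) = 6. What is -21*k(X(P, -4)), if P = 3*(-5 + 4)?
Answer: -168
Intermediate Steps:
P = -3 (P = 3*(-1) = -3)
k(R) = 2 + R (k(R) = -9 + (11 + R) = 2 + R)
-21*k(X(P, -4)) = -21*(2 + 6) = -21*8 = -168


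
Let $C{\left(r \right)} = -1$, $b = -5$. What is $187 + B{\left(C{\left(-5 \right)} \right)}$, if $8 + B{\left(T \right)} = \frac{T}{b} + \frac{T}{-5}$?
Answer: $\frac{897}{5} \approx 179.4$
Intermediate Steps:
$B{\left(T \right)} = -8 - \frac{2 T}{5}$ ($B{\left(T \right)} = -8 + \left(\frac{T}{-5} + \frac{T}{-5}\right) = -8 + \left(T \left(- \frac{1}{5}\right) + T \left(- \frac{1}{5}\right)\right) = -8 - \frac{2 T}{5}$)
$187 + B{\left(C{\left(-5 \right)} \right)} = 187 - \frac{38}{5} = \frac{897}{5}$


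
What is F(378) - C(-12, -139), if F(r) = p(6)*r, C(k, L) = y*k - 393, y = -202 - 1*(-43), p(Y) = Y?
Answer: 753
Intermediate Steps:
y = -159 (y = -202 + 43 = -159)
C(k, L) = -393 - 159*k (C(k, L) = -159*k - 393 = -393 - 159*k)
F(r) = 6*r
F(378) - C(-12, -139) = 6*378 - (-393 - 159*(-12)) = 2268 - (-393 + 1908) = 2268 - 1*1515 = 2268 - 1515 = 753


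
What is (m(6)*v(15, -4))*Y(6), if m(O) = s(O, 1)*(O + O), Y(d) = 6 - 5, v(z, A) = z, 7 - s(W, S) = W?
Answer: 180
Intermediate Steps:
s(W, S) = 7 - W
Y(d) = 1
m(O) = 2*O*(7 - O) (m(O) = (7 - O)*(O + O) = (7 - O)*(2*O) = 2*O*(7 - O))
(m(6)*v(15, -4))*Y(6) = ((2*6*(7 - 1*6))*15)*1 = ((2*6*(7 - 6))*15)*1 = ((2*6*1)*15)*1 = (12*15)*1 = 180*1 = 180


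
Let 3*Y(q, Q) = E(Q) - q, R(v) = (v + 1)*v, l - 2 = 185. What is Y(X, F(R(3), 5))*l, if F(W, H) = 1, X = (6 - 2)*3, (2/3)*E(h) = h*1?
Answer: -1309/2 ≈ -654.50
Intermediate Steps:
l = 187 (l = 2 + 185 = 187)
E(h) = 3*h/2 (E(h) = 3*(h*1)/2 = 3*h/2)
X = 12 (X = 4*3 = 12)
R(v) = v*(1 + v) (R(v) = (1 + v)*v = v*(1 + v))
Y(q, Q) = Q/2 - q/3 (Y(q, Q) = (3*Q/2 - q)/3 = (-q + 3*Q/2)/3 = Q/2 - q/3)
Y(X, F(R(3), 5))*l = ((½)*1 - ⅓*12)*187 = (½ - 4)*187 = -7/2*187 = -1309/2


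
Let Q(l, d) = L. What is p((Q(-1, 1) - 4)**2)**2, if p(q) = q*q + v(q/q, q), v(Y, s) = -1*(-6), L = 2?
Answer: 484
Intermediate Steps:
Q(l, d) = 2
v(Y, s) = 6
p(q) = 6 + q**2 (p(q) = q*q + 6 = q**2 + 6 = 6 + q**2)
p((Q(-1, 1) - 4)**2)**2 = (6 + ((2 - 4)**2)**2)**2 = (6 + ((-2)**2)**2)**2 = (6 + 4**2)**2 = (6 + 16)**2 = 22**2 = 484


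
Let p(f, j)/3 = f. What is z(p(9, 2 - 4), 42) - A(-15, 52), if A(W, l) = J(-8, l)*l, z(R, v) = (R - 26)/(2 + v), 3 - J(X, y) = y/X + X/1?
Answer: -40039/44 ≈ -909.98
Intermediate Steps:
p(f, j) = 3*f
J(X, y) = 3 - X - y/X (J(X, y) = 3 - (y/X + X/1) = 3 - (y/X + X*1) = 3 - (y/X + X) = 3 - (X + y/X) = 3 + (-X - y/X) = 3 - X - y/X)
z(R, v) = (-26 + R)/(2 + v)
A(W, l) = l*(11 + l/8) (A(W, l) = (3 - 1*(-8) - 1*l/(-8))*l = (3 + 8 - 1*l*(-⅛))*l = (3 + 8 + l/8)*l = (11 + l/8)*l = l*(11 + l/8))
z(p(9, 2 - 4), 42) - A(-15, 52) = (-26 + 3*9)/(2 + 42) - 52*(88 + 52)/8 = (-26 + 27)/44 - 52*140/8 = (1/44)*1 - 1*910 = 1/44 - 910 = -40039/44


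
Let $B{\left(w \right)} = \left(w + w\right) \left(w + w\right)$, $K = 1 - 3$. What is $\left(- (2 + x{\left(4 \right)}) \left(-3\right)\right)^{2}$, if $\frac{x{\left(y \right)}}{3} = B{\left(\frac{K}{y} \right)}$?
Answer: $225$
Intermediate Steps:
$K = -2$
$B{\left(w \right)} = 4 w^{2}$ ($B{\left(w \right)} = 2 w 2 w = 4 w^{2}$)
$x{\left(y \right)} = \frac{48}{y^{2}}$ ($x{\left(y \right)} = 3 \cdot 4 \left(- \frac{2}{y}\right)^{2} = 3 \cdot 4 \frac{4}{y^{2}} = 3 \frac{16}{y^{2}} = \frac{48}{y^{2}}$)
$\left(- (2 + x{\left(4 \right)}) \left(-3\right)\right)^{2} = \left(- (2 + \frac{48}{16}) \left(-3\right)\right)^{2} = \left(- (2 + 48 \cdot \frac{1}{16}) \left(-3\right)\right)^{2} = \left(- (2 + 3) \left(-3\right)\right)^{2} = \left(\left(-1\right) 5 \left(-3\right)\right)^{2} = \left(\left(-5\right) \left(-3\right)\right)^{2} = 15^{2} = 225$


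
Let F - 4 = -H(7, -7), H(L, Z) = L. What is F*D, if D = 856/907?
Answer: -2568/907 ≈ -2.8313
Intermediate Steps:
F = -3 (F = 4 - 1*7 = 4 - 7 = -3)
D = 856/907 (D = 856*(1/907) = 856/907 ≈ 0.94377)
F*D = -3*856/907 = -2568/907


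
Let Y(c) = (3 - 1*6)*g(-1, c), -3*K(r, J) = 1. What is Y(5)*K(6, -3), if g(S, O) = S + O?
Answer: 4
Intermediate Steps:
K(r, J) = -⅓ (K(r, J) = -⅓*1 = -⅓)
g(S, O) = O + S
Y(c) = 3 - 3*c (Y(c) = (3 - 1*6)*(c - 1) = (3 - 6)*(-1 + c) = -3*(-1 + c) = 3 - 3*c)
Y(5)*K(6, -3) = (3 - 3*5)*(-⅓) = (3 - 15)*(-⅓) = -12*(-⅓) = 4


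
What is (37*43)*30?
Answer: 47730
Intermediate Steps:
(37*43)*30 = 1591*30 = 47730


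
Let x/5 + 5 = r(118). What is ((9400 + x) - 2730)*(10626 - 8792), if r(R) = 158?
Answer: 13635790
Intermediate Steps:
x = 765 (x = -25 + 5*158 = -25 + 790 = 765)
((9400 + x) - 2730)*(10626 - 8792) = ((9400 + 765) - 2730)*(10626 - 8792) = (10165 - 2730)*1834 = 7435*1834 = 13635790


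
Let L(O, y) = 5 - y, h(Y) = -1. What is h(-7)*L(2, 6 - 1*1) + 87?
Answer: 87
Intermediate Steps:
h(-7)*L(2, 6 - 1*1) + 87 = -(5 - (6 - 1*1)) + 87 = -(5 - (6 - 1)) + 87 = -(5 - 1*5) + 87 = -(5 - 5) + 87 = -1*0 + 87 = 0 + 87 = 87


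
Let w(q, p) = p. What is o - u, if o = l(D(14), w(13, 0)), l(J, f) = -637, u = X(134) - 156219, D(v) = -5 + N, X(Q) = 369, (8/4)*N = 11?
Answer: 155213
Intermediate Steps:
N = 11/2 (N = (½)*11 = 11/2 ≈ 5.5000)
D(v) = ½ (D(v) = -5 + 11/2 = ½)
u = -155850 (u = 369 - 156219 = -155850)
o = -637
o - u = -637 - 1*(-155850) = -637 + 155850 = 155213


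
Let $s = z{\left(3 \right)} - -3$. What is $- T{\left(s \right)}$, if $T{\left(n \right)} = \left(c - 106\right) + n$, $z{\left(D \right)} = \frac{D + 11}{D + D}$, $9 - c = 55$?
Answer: $\frac{440}{3} \approx 146.67$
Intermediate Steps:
$c = -46$ ($c = 9 - 55 = -46$)
$z{\left(D \right)} = \frac{11 + D}{2 D}$
$s = \frac{16}{3}$ ($s = \frac{11 + 3}{2 \cdot 3} - -3 = \frac{1}{2} \cdot \frac{1}{3} \cdot 14 + 3 = \frac{7}{3} + 3 = \frac{16}{3} \approx 5.3333$)
$T{\left(n \right)} = -152 + n$ ($T{\left(n \right)} = \left(-46 - 106\right) + n = -152 + n$)
$- T{\left(s \right)} = - (-152 + \frac{16}{3}) = \left(-1\right) \left(- \frac{440}{3}\right) = \frac{440}{3}$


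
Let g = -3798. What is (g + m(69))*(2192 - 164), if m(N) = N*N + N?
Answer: 2092896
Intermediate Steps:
m(N) = N + N² (m(N) = N² + N = N + N²)
(g + m(69))*(2192 - 164) = (-3798 + 69*(1 + 69))*(2192 - 164) = (-3798 + 69*70)*2028 = (-3798 + 4830)*2028 = 1032*2028 = 2092896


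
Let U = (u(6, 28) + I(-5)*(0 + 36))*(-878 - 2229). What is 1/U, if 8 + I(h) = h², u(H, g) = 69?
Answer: -1/2115867 ≈ -4.7262e-7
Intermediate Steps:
I(h) = -8 + h²
U = -2115867 (U = (69 + (-8 + (-5)²)*(0 + 36))*(-878 - 2229) = (69 + (-8 + 25)*36)*(-3107) = (69 + 17*36)*(-3107) = (69 + 612)*(-3107) = 681*(-3107) = -2115867)
1/U = 1/(-2115867) = -1/2115867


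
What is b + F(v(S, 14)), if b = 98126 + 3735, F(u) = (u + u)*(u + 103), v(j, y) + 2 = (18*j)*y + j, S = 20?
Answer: 52310537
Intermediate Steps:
v(j, y) = -2 + j + 18*j*y (v(j, y) = -2 + ((18*j)*y + j) = -2 + (18*j*y + j) = -2 + (j + 18*j*y) = -2 + j + 18*j*y)
F(u) = 2*u*(103 + u) (F(u) = (2*u)*(103 + u) = 2*u*(103 + u))
b = 101861
b + F(v(S, 14)) = 101861 + 2*(-2 + 20 + 18*20*14)*(103 + (-2 + 20 + 18*20*14)) = 101861 + 2*(-2 + 20 + 5040)*(103 + (-2 + 20 + 5040)) = 101861 + 2*5058*(103 + 5058) = 101861 + 2*5058*5161 = 101861 + 52208676 = 52310537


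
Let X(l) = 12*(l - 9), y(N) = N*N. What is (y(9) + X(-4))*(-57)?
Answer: 4275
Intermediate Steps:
y(N) = N**2
X(l) = -108 + 12*l (X(l) = 12*(-9 + l) = -108 + 12*l)
(y(9) + X(-4))*(-57) = (9**2 + (-108 + 12*(-4)))*(-57) = (81 + (-108 - 48))*(-57) = (81 - 156)*(-57) = -75*(-57) = 4275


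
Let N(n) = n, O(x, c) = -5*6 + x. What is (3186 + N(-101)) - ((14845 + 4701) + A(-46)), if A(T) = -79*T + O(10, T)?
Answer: -20075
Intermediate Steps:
O(x, c) = -30 + x
A(T) = -20 - 79*T (A(T) = -79*T + (-30 + 10) = -79*T - 20 = -20 - 79*T)
(3186 + N(-101)) - ((14845 + 4701) + A(-46)) = (3186 - 101) - ((14845 + 4701) + (-20 - 79*(-46))) = 3085 - (19546 + (-20 + 3634)) = 3085 - (19546 + 3614) = 3085 - 1*23160 = 3085 - 23160 = -20075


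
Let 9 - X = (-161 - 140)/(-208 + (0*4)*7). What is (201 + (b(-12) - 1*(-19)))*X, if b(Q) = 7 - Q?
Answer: 375469/208 ≈ 1805.1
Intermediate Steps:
X = 1571/208 (X = 9 - (-161 - 140)/(-208 + (0*4)*7) = 9 - (-301)/(-208 + 0*7) = 9 - (-301)/(-208 + 0) = 9 - (-301)/(-208) = 9 - (-301)*(-1)/208 = 9 - 1*301/208 = 9 - 301/208 = 1571/208 ≈ 7.5529)
(201 + (b(-12) - 1*(-19)))*X = (201 + ((7 - 1*(-12)) - 1*(-19)))*(1571/208) = (201 + ((7 + 12) + 19))*(1571/208) = (201 + (19 + 19))*(1571/208) = (201 + 38)*(1571/208) = 239*(1571/208) = 375469/208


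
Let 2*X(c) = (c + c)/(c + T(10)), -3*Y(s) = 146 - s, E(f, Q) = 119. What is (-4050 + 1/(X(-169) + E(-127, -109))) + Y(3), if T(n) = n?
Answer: -234672893/57270 ≈ -4097.7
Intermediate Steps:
Y(s) = -146/3 + s/3 (Y(s) = -(146 - s)/3 = -146/3 + s/3)
X(c) = c/(10 + c) (X(c) = ((c + c)/(c + 10))/2 = ((2*c)/(10 + c))/2 = (2*c/(10 + c))/2 = c/(10 + c))
(-4050 + 1/(X(-169) + E(-127, -109))) + Y(3) = (-4050 + 1/(-169/(10 - 169) + 119)) + (-146/3 + (⅓)*3) = (-4050 + 1/(-169/(-159) + 119)) + (-146/3 + 1) = (-4050 + 1/(-169*(-1/159) + 119)) - 143/3 = (-4050 + 1/(169/159 + 119)) - 143/3 = (-4050 + 1/(19090/159)) - 143/3 = (-4050 + 159/19090) - 143/3 = -77314341/19090 - 143/3 = -234672893/57270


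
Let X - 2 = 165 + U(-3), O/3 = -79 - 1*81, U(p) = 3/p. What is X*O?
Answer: -79680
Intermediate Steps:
O = -480 (O = 3*(-79 - 1*81) = 3*(-79 - 81) = 3*(-160) = -480)
X = 166 (X = 2 + (165 + 3/(-3)) = 2 + (165 + 3*(-1/3)) = 2 + (165 - 1) = 2 + 164 = 166)
X*O = 166*(-480) = -79680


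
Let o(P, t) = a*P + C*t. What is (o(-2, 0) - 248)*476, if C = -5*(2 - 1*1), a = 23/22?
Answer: -1309476/11 ≈ -1.1904e+5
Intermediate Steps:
a = 23/22 (a = 23*(1/22) = 23/22 ≈ 1.0455)
C = -5 (C = -5*(2 - 1) = -5*1 = -5)
o(P, t) = -5*t + 23*P/22 (o(P, t) = 23*P/22 - 5*t = -5*t + 23*P/22)
(o(-2, 0) - 248)*476 = ((-5*0 + (23/22)*(-2)) - 248)*476 = ((0 - 23/11) - 248)*476 = (-23/11 - 248)*476 = -2751/11*476 = -1309476/11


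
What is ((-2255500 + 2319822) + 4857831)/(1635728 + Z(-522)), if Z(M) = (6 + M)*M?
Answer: 4922153/1905080 ≈ 2.5837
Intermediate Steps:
Z(M) = M*(6 + M)
((-2255500 + 2319822) + 4857831)/(1635728 + Z(-522)) = ((-2255500 + 2319822) + 4857831)/(1635728 - 522*(6 - 522)) = (64322 + 4857831)/(1635728 - 522*(-516)) = 4922153/(1635728 + 269352) = 4922153/1905080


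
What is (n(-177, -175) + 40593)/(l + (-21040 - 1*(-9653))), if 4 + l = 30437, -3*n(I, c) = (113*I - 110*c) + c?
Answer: 122705/57138 ≈ 2.1475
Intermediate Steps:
n(I, c) = -113*I/3 + 109*c/3 (n(I, c) = -((113*I - 110*c) + c)/3 = -((-110*c + 113*I) + c)/3 = -(-109*c + 113*I)/3 = -113*I/3 + 109*c/3)
l = 30433 (l = -4 + 30437 = 30433)
(n(-177, -175) + 40593)/(l + (-21040 - 1*(-9653))) = ((-113/3*(-177) + (109/3)*(-175)) + 40593)/(30433 + (-21040 - 1*(-9653))) = ((6667 - 19075/3) + 40593)/(30433 + (-21040 + 9653)) = (926/3 + 40593)/(30433 - 11387) = (122705/3)/19046 = (122705/3)*(1/19046) = 122705/57138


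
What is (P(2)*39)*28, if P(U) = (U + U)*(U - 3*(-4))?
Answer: 61152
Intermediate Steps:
P(U) = 2*U*(12 + U) (P(U) = (2*U)*(U + 12) = (2*U)*(12 + U) = 2*U*(12 + U))
(P(2)*39)*28 = ((2*2*(12 + 2))*39)*28 = ((2*2*14)*39)*28 = (56*39)*28 = 2184*28 = 61152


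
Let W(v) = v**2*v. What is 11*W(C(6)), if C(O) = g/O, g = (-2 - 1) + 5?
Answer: 11/27 ≈ 0.40741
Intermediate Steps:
g = 2 (g = -3 + 5 = 2)
C(O) = 2/O
W(v) = v**3
11*W(C(6)) = 11*(2/6)**3 = 11*(2*(1/6))**3 = 11*(1/3)**3 = 11*(1/27) = 11/27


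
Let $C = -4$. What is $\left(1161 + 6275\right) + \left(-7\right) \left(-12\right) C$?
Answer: $7100$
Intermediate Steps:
$\left(1161 + 6275\right) + \left(-7\right) \left(-12\right) C = \left(1161 + 6275\right) + \left(-7\right) \left(-12\right) \left(-4\right) = 7436 + 84 \left(-4\right) = 7436 - 336 = 7100$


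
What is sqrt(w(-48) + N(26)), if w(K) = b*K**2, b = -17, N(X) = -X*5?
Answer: 7*I*sqrt(802) ≈ 198.24*I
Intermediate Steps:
N(X) = -5*X
w(K) = -17*K**2
sqrt(w(-48) + N(26)) = sqrt(-17*(-48)**2 - 5*26) = sqrt(-17*2304 - 130) = sqrt(-39168 - 130) = sqrt(-39298) = 7*I*sqrt(802)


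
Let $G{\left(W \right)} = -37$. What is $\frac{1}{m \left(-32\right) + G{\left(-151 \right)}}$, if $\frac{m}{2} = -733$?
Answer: $\frac{1}{46875} \approx 2.1333 \cdot 10^{-5}$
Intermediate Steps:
$m = -1466$ ($m = 2 \left(-733\right) = -1466$)
$\frac{1}{m \left(-32\right) + G{\left(-151 \right)}} = \frac{1}{\left(-1466\right) \left(-32\right) - 37} = \frac{1}{46912 - 37} = \frac{1}{46875}$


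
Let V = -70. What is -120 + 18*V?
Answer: -1380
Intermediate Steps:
-120 + 18*V = -120 + 18*(-70) = -120 - 1260 = -1380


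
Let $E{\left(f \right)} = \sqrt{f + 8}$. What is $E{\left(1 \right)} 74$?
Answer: $222$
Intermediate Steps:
$E{\left(f \right)} = \sqrt{8 + f}$
$E{\left(1 \right)} 74 = \sqrt{8 + 1} \cdot 74 = \sqrt{9} \cdot 74 = 3 \cdot 74 = 222$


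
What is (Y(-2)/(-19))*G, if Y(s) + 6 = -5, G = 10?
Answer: 110/19 ≈ 5.7895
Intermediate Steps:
Y(s) = -11 (Y(s) = -6 - 5 = -11)
(Y(-2)/(-19))*G = (-11/(-19))*10 = -1/19*(-11)*10 = (11/19)*10 = 110/19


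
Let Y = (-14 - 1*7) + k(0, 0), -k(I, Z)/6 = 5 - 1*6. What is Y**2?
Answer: 225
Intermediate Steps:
k(I, Z) = 6 (k(I, Z) = -6*(5 - 1*6) = -6*(5 - 6) = -6*(-1) = 6)
Y = -15 (Y = (-14 - 1*7) + 6 = (-14 - 7) + 6 = -21 + 6 = -15)
Y**2 = (-15)**2 = 225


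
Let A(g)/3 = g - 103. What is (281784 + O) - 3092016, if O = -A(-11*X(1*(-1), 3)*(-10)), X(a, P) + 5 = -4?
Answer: -2806953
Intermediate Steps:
X(a, P) = -9 (X(a, P) = -5 - 4 = -9)
A(g) = -309 + 3*g (A(g) = 3*(g - 103) = 3*(-103 + g) = -309 + 3*g)
O = 3279 (O = -(-309 + 3*(-11*(-9)*(-10))) = -(-309 + 3*(99*(-10))) = -(-309 + 3*(-990)) = -(-309 - 2970) = -1*(-3279) = 3279)
(281784 + O) - 3092016 = (281784 + 3279) - 3092016 = 285063 - 3092016 = -2806953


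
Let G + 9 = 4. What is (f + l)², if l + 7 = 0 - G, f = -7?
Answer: 81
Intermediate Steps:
G = -5 (G = -9 + 4 = -5)
l = -2 (l = -7 + (0 - 1*(-5)) = -7 + (0 + 5) = -7 + 5 = -2)
(f + l)² = (-7 - 2)² = (-9)² = 81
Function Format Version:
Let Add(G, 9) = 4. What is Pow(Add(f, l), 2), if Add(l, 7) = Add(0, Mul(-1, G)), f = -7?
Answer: 81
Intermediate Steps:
G = -5 (G = Add(-9, 4) = -5)
l = -2 (l = Add(-7, Add(0, Mul(-1, -5))) = Add(-7, Add(0, 5)) = Add(-7, 5) = -2)
Pow(Add(f, l), 2) = Pow(Add(-7, -2), 2) = Pow(-9, 2) = 81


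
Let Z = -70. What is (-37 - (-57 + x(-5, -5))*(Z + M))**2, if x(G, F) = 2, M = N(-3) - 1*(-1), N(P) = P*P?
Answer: 11135569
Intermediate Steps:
N(P) = P**2
M = 10 (M = (-3)**2 - 1*(-1) = 9 + 1 = 10)
(-37 - (-57 + x(-5, -5))*(Z + M))**2 = (-37 - (-57 + 2)*(-70 + 10))**2 = (-37 - (-55)*(-60))**2 = (-37 - 1*3300)**2 = (-37 - 3300)**2 = (-3337)**2 = 11135569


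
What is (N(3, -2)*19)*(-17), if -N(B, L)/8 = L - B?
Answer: -12920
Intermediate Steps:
N(B, L) = -8*L + 8*B (N(B, L) = -8*(L - B) = -8*L + 8*B)
(N(3, -2)*19)*(-17) = ((-8*(-2) + 8*3)*19)*(-17) = ((16 + 24)*19)*(-17) = (40*19)*(-17) = 760*(-17) = -12920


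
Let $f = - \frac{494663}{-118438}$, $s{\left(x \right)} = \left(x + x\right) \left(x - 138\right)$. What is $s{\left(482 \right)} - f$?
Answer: $\frac{39275441145}{118438} \approx 3.3161 \cdot 10^{5}$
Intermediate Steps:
$s{\left(x \right)} = 2 x \left(-138 + x\right)$
$f = \frac{494663}{118438}$ ($f = \left(-494663\right) \left(- \frac{1}{118438}\right) = \frac{494663}{118438} \approx 4.1766$)
$s{\left(482 \right)} - f = 2 \cdot 482 \left(-138 + 482\right) - \frac{494663}{118438} = 2 \cdot 482 \cdot 344 - \frac{494663}{118438} = 331616 - \frac{494663}{118438} = \frac{39275441145}{118438}$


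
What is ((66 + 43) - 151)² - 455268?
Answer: -453504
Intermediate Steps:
((66 + 43) - 151)² - 455268 = (109 - 151)² - 455268 = (-42)² - 455268 = 1764 - 455268 = -453504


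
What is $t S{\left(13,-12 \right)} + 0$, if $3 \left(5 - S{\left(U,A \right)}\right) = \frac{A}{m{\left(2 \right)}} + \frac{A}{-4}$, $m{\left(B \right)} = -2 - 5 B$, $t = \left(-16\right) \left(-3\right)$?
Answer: $176$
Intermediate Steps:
$t = 48$
$S{\left(U,A \right)} = 5 + \frac{A}{9}$ ($S{\left(U,A \right)} = 5 - \frac{\frac{A}{-2 - 10} + \frac{A}{-4}}{3} = 5 - \frac{\frac{A}{-2 - 10} + A \left(- \frac{1}{4}\right)}{3} = 5 - \frac{\frac{A}{-12} - \frac{A}{4}}{3} = 5 - \frac{A \left(- \frac{1}{12}\right) - \frac{A}{4}}{3} = 5 - \frac{- \frac{A}{12} - \frac{A}{4}}{3} = 5 - \frac{\left(- \frac{1}{3}\right) A}{3} = 5 + \frac{A}{9}$)
$t S{\left(13,-12 \right)} + 0 = 48 \left(5 + \frac{1}{9} \left(-12\right)\right) + 0 = 48 \left(5 - \frac{4}{3}\right) + 0 = 48 \cdot \frac{11}{3} + 0 = 176 + 0 = 176$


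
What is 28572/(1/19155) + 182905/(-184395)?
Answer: 20183753487559/36879 ≈ 5.4730e+8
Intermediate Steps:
28572/(1/19155) + 182905/(-184395) = 28572/(1/19155) + 182905*(-1/184395) = 28572*19155 - 36581/36879 = 547296660 - 36581/36879 = 20183753487559/36879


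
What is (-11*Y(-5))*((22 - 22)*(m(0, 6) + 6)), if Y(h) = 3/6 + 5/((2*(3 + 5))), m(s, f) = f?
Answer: 0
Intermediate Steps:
Y(h) = 13/16 (Y(h) = 3*(1/6) + 5/((2*8)) = 1/2 + 5/16 = 13/16)
(-11*Y(-5))*((22 - 22)*(m(0, 6) + 6)) = (-11*13/16)*((22 - 22)*(6 + 6)) = -0*12 = -143/16*0 = 0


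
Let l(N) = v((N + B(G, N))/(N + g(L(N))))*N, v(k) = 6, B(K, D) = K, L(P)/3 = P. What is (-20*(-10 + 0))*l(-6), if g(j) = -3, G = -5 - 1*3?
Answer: -7200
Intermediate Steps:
L(P) = 3*P
G = -8 (G = -5 - 3 = -8)
l(N) = 6*N
(-20*(-10 + 0))*l(-6) = (-20*(-10 + 0))*(6*(-6)) = -20*(-10)*(-36) = 200*(-36) = -7200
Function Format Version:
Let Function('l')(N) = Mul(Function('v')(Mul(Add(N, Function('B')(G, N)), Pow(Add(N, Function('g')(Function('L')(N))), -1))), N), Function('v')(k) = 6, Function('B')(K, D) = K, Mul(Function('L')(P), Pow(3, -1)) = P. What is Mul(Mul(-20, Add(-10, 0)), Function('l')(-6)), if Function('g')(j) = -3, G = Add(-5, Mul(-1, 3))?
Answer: -7200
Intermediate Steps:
Function('L')(P) = Mul(3, P)
G = -8 (G = Add(-5, -3) = -8)
Function('l')(N) = Mul(6, N)
Mul(Mul(-20, Add(-10, 0)), Function('l')(-6)) = Mul(Mul(-20, Add(-10, 0)), Mul(6, -6)) = Mul(Mul(-20, -10), -36) = Mul(200, -36) = -7200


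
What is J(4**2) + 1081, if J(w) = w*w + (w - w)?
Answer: 1337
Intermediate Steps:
J(w) = w**2 (J(w) = w**2 + 0 = w**2)
J(4**2) + 1081 = (4**2)**2 + 1081 = 16**2 + 1081 = 256 + 1081 = 1337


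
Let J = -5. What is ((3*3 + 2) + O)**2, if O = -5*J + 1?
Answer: 1369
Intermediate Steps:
O = 26 (O = -5*(-5) + 1 = 25 + 1 = 26)
((3*3 + 2) + O)**2 = ((3*3 + 2) + 26)**2 = ((9 + 2) + 26)**2 = (11 + 26)**2 = 37**2 = 1369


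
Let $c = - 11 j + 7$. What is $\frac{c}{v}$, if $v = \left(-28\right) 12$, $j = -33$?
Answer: $- \frac{185}{168} \approx -1.1012$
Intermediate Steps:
$c = 370$ ($c = \left(-11\right) \left(-33\right) + 7 = 363 + 7 = 370$)
$v = -336$
$\frac{c}{v} = \frac{370}{-336} = 370 \left(- \frac{1}{336}\right) = - \frac{185}{168}$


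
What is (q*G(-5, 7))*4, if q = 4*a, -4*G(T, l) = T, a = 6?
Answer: 120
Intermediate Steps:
G(T, l) = -T/4
q = 24 (q = 4*6 = 24)
(q*G(-5, 7))*4 = (24*(-1/4*(-5)))*4 = (24*(5/4))*4 = 30*4 = 120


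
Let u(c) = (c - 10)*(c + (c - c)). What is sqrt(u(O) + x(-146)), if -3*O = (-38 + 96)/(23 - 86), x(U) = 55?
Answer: sqrt(1858399)/189 ≈ 7.2129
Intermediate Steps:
O = 58/189 (O = -(-38 + 96)/(3*(23 - 86)) = -58/(3*(-63)) = -58*(-1)/(3*63) = -1/3*(-58/63) = 58/189 ≈ 0.30688)
u(c) = c*(-10 + c) (u(c) = (-10 + c)*(c + 0) = (-10 + c)*c = c*(-10 + c))
sqrt(u(O) + x(-146)) = sqrt(58*(-10 + 58/189)/189 + 55) = sqrt((58/189)*(-1832/189) + 55) = sqrt(-106256/35721 + 55) = sqrt(1858399/35721) = sqrt(1858399)/189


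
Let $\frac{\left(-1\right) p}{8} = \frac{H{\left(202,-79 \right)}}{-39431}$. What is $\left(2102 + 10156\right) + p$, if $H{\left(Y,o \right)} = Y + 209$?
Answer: $\frac{483348486}{39431} \approx 12258.0$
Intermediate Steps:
$H{\left(Y,o \right)} = 209 + Y$
$p = \frac{3288}{39431}$ ($p = - 8 \frac{209 + 202}{-39431} = - 8 \cdot 411 \left(- \frac{1}{39431}\right) = \left(-8\right) \left(- \frac{411}{39431}\right) = \frac{3288}{39431} \approx 0.083386$)
$\left(2102 + 10156\right) + p = \left(2102 + 10156\right) + \frac{3288}{39431} = 12258 + \frac{3288}{39431} = \frac{483348486}{39431}$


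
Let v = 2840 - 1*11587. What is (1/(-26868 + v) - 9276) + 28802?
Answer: 695418489/35615 ≈ 19526.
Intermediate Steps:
v = -8747 (v = 2840 - 11587 = -8747)
(1/(-26868 + v) - 9276) + 28802 = (1/(-26868 - 8747) - 9276) + 28802 = (1/(-35615) - 9276) + 28802 = (-1/35615 - 9276) + 28802 = -330364741/35615 + 28802 = 695418489/35615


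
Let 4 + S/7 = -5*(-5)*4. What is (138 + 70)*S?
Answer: 139776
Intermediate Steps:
S = 672 (S = -28 + 7*(-5*(-5)*4) = -28 + 7*(25*4) = -28 + 7*100 = -28 + 700 = 672)
(138 + 70)*S = (138 + 70)*672 = 208*672 = 139776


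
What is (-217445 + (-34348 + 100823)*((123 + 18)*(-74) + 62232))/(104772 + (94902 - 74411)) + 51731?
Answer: 9923034858/125263 ≈ 79218.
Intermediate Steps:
(-217445 + (-34348 + 100823)*((123 + 18)*(-74) + 62232))/(104772 + (94902 - 74411)) + 51731 = (-217445 + 66475*(141*(-74) + 62232))/(104772 + 20491) + 51731 = (-217445 + 66475*(-10434 + 62232))/125263 + 51731 = (-217445 + 66475*51798)*(1/125263) + 51731 = (-217445 + 3443272050)*(1/125263) + 51731 = 3443054605*(1/125263) + 51731 = 3443054605/125263 + 51731 = 9923034858/125263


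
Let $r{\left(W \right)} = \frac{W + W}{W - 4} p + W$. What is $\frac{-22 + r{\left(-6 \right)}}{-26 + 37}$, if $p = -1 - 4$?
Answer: $- \frac{34}{11} \approx -3.0909$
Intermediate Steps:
$p = -5$
$r{\left(W \right)} = W - \frac{10 W}{-4 + W}$ ($r{\left(W \right)} = \frac{W + W}{W - 4} \left(-5\right) + W = \frac{2 W}{-4 + W} \left(-5\right) + W = - \frac{10 W}{-4 + W} + W = W - \frac{10 W}{-4 + W}$)
$\frac{-22 + r{\left(-6 \right)}}{-26 + 37} = \frac{-22 - \frac{6 \left(-14 - 6\right)}{-4 - 6}}{-26 + 37} = \frac{-22 - 6 \frac{1}{-10} \left(-20\right)}{11} = \frac{-22 - \left(- \frac{3}{5}\right) \left(-20\right)}{11} = \frac{-22 - 12}{11} = \frac{1}{11} \left(-34\right) = - \frac{34}{11}$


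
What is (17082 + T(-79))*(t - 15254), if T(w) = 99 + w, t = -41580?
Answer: -971975068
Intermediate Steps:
(17082 + T(-79))*(t - 15254) = (17082 + (99 - 79))*(-41580 - 15254) = (17082 + 20)*(-56834) = 17102*(-56834) = -971975068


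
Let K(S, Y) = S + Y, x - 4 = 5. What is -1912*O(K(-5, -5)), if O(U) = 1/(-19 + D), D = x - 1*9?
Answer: 1912/19 ≈ 100.63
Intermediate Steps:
x = 9 (x = 4 + 5 = 9)
D = 0 (D = 9 - 1*9 = 9 - 9 = 0)
O(U) = -1/19 (O(U) = 1/(-19 + 0) = 1/(-19) = -1/19)
-1912*O(K(-5, -5)) = -1912*(-1/19) = 1912/19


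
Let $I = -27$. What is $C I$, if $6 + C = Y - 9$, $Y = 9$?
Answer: $162$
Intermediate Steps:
$C = -6$ ($C = -6 + \left(9 - 9\right) = -6 + 0 = -6$)
$C I = \left(-6\right) \left(-27\right) = 162$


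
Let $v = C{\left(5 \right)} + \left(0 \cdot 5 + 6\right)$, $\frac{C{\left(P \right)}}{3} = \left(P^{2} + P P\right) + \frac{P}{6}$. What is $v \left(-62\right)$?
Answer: $-9827$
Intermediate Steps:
$C{\left(P \right)} = \frac{P}{2} + 6 P^{2}$ ($C{\left(P \right)} = 3 \left(\left(P^{2} + P P\right) + \frac{P}{6}\right) = 3 \left(\left(P^{2} + P^{2}\right) + P \frac{1}{6}\right) = 3 \left(2 P^{2} + \frac{P}{6}\right) = \frac{P}{2} + 6 P^{2}$)
$v = \frac{317}{2}$ ($v = \frac{1}{2} \cdot 5 \left(1 + 12 \cdot 5\right) + \left(0 \cdot 5 + 6\right) = \frac{1}{2} \cdot 5 \left(1 + 60\right) + \left(0 + 6\right) = \frac{1}{2} \cdot 5 \cdot 61 + 6 = \frac{305}{2} + 6 = \frac{317}{2} \approx 158.5$)
$v \left(-62\right) = \frac{317}{2} \left(-62\right) = -9827$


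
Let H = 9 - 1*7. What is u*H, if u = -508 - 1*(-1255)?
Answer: 1494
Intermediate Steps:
u = 747 (u = -508 + 1255 = 747)
H = 2 (H = 9 - 7 = 2)
u*H = 747*2 = 1494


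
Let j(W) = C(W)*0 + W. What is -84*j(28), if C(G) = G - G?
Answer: -2352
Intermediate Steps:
C(G) = 0
j(W) = W (j(W) = 0*0 + W = 0 + W = W)
-84*j(28) = -84*28 = -2352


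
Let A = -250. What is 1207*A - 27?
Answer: -301777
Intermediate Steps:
1207*A - 27 = 1207*(-250) - 27 = -301750 - 27 = -301777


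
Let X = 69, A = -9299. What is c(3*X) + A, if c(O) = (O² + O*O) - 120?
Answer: 76279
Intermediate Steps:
c(O) = -120 + 2*O² (c(O) = (O² + O²) - 120 = 2*O² - 120 = -120 + 2*O²)
c(3*X) + A = (-120 + 2*(3*69)²) - 9299 = (-120 + 2*207²) - 9299 = (-120 + 2*42849) - 9299 = (-120 + 85698) - 9299 = 85578 - 9299 = 76279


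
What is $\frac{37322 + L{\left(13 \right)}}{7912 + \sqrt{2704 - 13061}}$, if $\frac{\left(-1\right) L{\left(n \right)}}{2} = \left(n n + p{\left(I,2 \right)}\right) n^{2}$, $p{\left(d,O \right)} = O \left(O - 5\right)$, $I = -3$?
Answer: $- \frac{140612064}{62610101} + \frac{17772 i \sqrt{10357}}{62610101} \approx -2.2458 + 0.028887 i$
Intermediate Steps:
$p{\left(d,O \right)} = O \left(-5 + O\right)$
$L{\left(n \right)} = - 2 n^{2} \left(-6 + n^{2}\right)$ ($L{\left(n \right)} = - 2 \left(n n + 2 \left(-5 + 2\right)\right) n^{2} = - 2 \left(n^{2} + 2 \left(-3\right)\right) n^{2} = - 2 \left(n^{2} - 6\right) n^{2} = - 2 \left(-6 + n^{2}\right) n^{2} = - 2 n^{2} \left(-6 + n^{2}\right)$)
$\frac{37322 + L{\left(13 \right)}}{7912 + \sqrt{2704 - 13061}} = \frac{37322 + 2 \cdot 13^{2} \left(6 - 13^{2}\right)}{7912 + \sqrt{2704 - 13061}} = \frac{37322 + 2 \cdot 169 \left(6 - 169\right)}{7912 + \sqrt{-10357}} = \frac{37322 + 2 \cdot 169 \left(6 - 169\right)}{7912 + i \sqrt{10357}} = \frac{37322 + 2 \cdot 169 \left(-163\right)}{7912 + i \sqrt{10357}} = \frac{37322 - 55094}{7912 + i \sqrt{10357}} = - \frac{17772}{7912 + i \sqrt{10357}}$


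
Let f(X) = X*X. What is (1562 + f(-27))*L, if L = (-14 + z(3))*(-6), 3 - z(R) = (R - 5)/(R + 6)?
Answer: 444454/3 ≈ 1.4815e+5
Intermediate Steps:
f(X) = X²
z(R) = 3 - (-5 + R)/(6 + R) (z(R) = 3 - (R - 5)/(R + 6) = 3 - (-5 + R)/(6 + R))
L = 194/3 (L = (-14 + (23 + 2*3)/(6 + 3))*(-6) = (-14 + (23 + 6)/9)*(-6) = (-14 + (⅑)*29)*(-6) = (-14 + 29/9)*(-6) = -97/9*(-6) = 194/3 ≈ 64.667)
(1562 + f(-27))*L = (1562 + (-27)²)*(194/3) = (1562 + 729)*(194/3) = 2291*(194/3) = 444454/3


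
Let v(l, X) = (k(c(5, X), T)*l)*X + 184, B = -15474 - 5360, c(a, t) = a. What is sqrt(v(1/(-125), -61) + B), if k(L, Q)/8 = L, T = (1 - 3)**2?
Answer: I*sqrt(515762)/5 ≈ 143.63*I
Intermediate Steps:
T = 4 (T = (-2)**2 = 4)
k(L, Q) = 8*L
B = -20834
v(l, X) = 184 + 40*X*l (v(l, X) = ((8*5)*l)*X + 184 = (40*l)*X + 184 = 40*X*l + 184 = 184 + 40*X*l)
sqrt(v(1/(-125), -61) + B) = sqrt((184 + 40*(-61)/(-125)) - 20834) = sqrt((184 + 40*(-61)*(-1/125)) - 20834) = sqrt((184 + 488/25) - 20834) = sqrt(5088/25 - 20834) = sqrt(-515762/25) = I*sqrt(515762)/5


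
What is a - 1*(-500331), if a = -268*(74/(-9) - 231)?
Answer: 5079983/9 ≈ 5.6444e+5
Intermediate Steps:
a = 577004/9 (a = -268*(74*(-⅑) - 231) = -268*(-74/9 - 231) = -268*(-2153/9) = 577004/9 ≈ 64112.)
a - 1*(-500331) = 577004/9 - 1*(-500331) = 577004/9 + 500331 = 5079983/9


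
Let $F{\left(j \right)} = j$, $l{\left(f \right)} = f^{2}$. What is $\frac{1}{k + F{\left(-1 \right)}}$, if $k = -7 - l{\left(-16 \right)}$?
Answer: $- \frac{1}{264} \approx -0.0037879$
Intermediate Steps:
$k = -263$ ($k = -7 - \left(-16\right)^{2} = -7 - 256 = -263$)
$\frac{1}{k + F{\left(-1 \right)}} = \frac{1}{-263 - 1} = \frac{1}{-264} = - \frac{1}{264}$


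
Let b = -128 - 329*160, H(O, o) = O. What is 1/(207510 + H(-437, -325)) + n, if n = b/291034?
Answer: -5463268515/30132641741 ≈ -0.18131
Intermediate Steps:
b = -52768 (b = -128 - 52640 = -52768)
n = -26384/145517 (n = -52768/291034 = -52768*1/291034 = -26384/145517 ≈ -0.18131)
1/(207510 + H(-437, -325)) + n = 1/(207510 - 437) - 26384/145517 = 1/207073 - 26384/145517 = -5463268515/30132641741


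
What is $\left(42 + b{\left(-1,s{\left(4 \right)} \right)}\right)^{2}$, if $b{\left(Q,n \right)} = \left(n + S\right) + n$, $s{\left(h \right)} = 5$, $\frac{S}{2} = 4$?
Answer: $3600$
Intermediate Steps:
$S = 8$ ($S = 2 \cdot 4 = 8$)
$b{\left(Q,n \right)} = 8 + 2 n$ ($b{\left(Q,n \right)} = \left(n + 8\right) + n = \left(8 + n\right) + n = 8 + 2 n$)
$\left(42 + b{\left(-1,s{\left(4 \right)} \right)}\right)^{2} = \left(42 + \left(8 + 2 \cdot 5\right)\right)^{2} = \left(42 + \left(8 + 10\right)\right)^{2} = \left(42 + 18\right)^{2} = 60^{2} = 3600$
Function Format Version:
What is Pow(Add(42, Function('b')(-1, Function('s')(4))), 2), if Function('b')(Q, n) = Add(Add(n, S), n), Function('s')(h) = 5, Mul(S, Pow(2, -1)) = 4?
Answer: 3600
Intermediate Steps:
S = 8 (S = Mul(2, 4) = 8)
Function('b')(Q, n) = Add(8, Mul(2, n)) (Function('b')(Q, n) = Add(Add(n, 8), n) = Add(Add(8, n), n) = Add(8, Mul(2, n)))
Pow(Add(42, Function('b')(-1, Function('s')(4))), 2) = Pow(Add(42, Add(8, Mul(2, 5))), 2) = Pow(Add(42, Add(8, 10)), 2) = Pow(Add(42, 18), 2) = Pow(60, 2) = 3600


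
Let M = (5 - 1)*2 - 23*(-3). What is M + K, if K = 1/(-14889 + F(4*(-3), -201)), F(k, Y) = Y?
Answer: 1161929/15090 ≈ 77.000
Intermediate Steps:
M = 77 (M = 4*2 + 69 = 8 + 69 = 77)
K = -1/15090 (K = 1/(-14889 - 201) = 1/(-15090) = -1/15090 ≈ -6.6269e-5)
M + K = 77 - 1/15090 = 1161929/15090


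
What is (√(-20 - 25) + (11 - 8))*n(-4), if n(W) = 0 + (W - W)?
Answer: 0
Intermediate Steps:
n(W) = 0 (n(W) = 0 + 0 = 0)
(√(-20 - 25) + (11 - 8))*n(-4) = (√(-20 - 25) + (11 - 8))*0 = (√(-45) + 3)*0 = (3*I*√5 + 3)*0 = (3 + 3*I*√5)*0 = 0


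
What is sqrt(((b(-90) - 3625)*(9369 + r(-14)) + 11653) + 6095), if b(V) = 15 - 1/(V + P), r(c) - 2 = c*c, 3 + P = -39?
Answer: I*sqrt(16707219969)/22 ≈ 5875.3*I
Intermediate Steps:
P = -42 (P = -3 - 39 = -42)
r(c) = 2 + c**2 (r(c) = 2 + c*c = 2 + c**2)
b(V) = 15 - 1/(-42 + V) (b(V) = 15 - 1/(V - 42) = 15 - 1/(-42 + V))
sqrt(((b(-90) - 3625)*(9369 + r(-14)) + 11653) + 6095) = sqrt((((-631 + 15*(-90))/(-42 - 90) - 3625)*(9369 + (2 + (-14)**2)) + 11653) + 6095) = sqrt((((-631 - 1350)/(-132) - 3625)*(9369 + (2 + 196)) + 11653) + 6095) = sqrt(((-1/132*(-1981) - 3625)*(9369 + 198) + 11653) + 6095) = sqrt(((1981/132 - 3625)*9567 + 11653) + 6095) = sqrt((-476519/132*9567 + 11653) + 6095) = sqrt((-1519619091/44 + 11653) + 6095) = sqrt(-1519106359/44 + 6095) = sqrt(-1518838179/44) = I*sqrt(16707219969)/22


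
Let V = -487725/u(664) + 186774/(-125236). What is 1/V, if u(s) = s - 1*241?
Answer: -8829138/10193288917 ≈ -0.00086617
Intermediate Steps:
u(s) = -241 + s (u(s) = s - 241 = -241 + s)
V = -10193288917/8829138 (V = -487725/(-241 + 664) + 186774/(-125236) = -487725/423 + 186774*(-1/125236) = -487725*1/423 - 93387/62618 = -162575/141 - 93387/62618 = -10193288917/8829138 ≈ -1154.5)
1/V = 1/(-10193288917/8829138) = -8829138/10193288917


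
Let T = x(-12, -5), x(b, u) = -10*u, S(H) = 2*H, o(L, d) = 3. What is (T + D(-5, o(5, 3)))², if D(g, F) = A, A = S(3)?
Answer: 3136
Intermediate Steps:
A = 6 (A = 2*3 = 6)
D(g, F) = 6
T = 50 (T = -10*(-5) = 50)
(T + D(-5, o(5, 3)))² = (50 + 6)² = 56² = 3136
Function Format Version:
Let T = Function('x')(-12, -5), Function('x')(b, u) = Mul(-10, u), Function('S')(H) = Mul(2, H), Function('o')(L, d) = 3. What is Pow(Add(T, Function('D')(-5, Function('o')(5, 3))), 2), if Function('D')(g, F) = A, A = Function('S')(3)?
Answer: 3136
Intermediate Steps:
A = 6 (A = Mul(2, 3) = 6)
Function('D')(g, F) = 6
T = 50 (T = Mul(-10, -5) = 50)
Pow(Add(T, Function('D')(-5, Function('o')(5, 3))), 2) = Pow(Add(50, 6), 2) = Pow(56, 2) = 3136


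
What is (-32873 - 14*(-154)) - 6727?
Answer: -37444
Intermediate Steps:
(-32873 - 14*(-154)) - 6727 = (-32873 + 2156) - 6727 = -30717 - 6727 = -37444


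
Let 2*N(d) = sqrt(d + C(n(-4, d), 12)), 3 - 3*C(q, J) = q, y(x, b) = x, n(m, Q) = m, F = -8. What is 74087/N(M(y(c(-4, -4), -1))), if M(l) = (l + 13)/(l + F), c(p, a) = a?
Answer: 296348*sqrt(57)/19 ≈ 1.1776e+5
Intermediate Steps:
M(l) = (13 + l)/(-8 + l) (M(l) = (l + 13)/(l - 8) = (13 + l)/(-8 + l))
C(q, J) = 1 - q/3
N(d) = sqrt(7/3 + d)/2 (N(d) = sqrt(d + (1 - 1/3*(-4)))/2 = sqrt(d + (1 + 4/3))/2 = sqrt(d + 7/3)/2 = sqrt(7/3 + d)/2)
74087/N(M(y(c(-4, -4), -1))) = 74087/((sqrt(21 + 9*((13 - 4)/(-8 - 4)))/6)) = 74087/((sqrt(21 + 9*(9/(-12)))/6)) = 74087/((sqrt(21 + 9*(-1/12*9))/6)) = 74087/((sqrt(21 + 9*(-3/4))/6)) = 74087/((sqrt(21 - 27/4)/6)) = 74087/((sqrt(57/4)/6)) = 74087/(((sqrt(57)/2)/6)) = 74087/((sqrt(57)/12)) = 74087*(4*sqrt(57)/19) = 296348*sqrt(57)/19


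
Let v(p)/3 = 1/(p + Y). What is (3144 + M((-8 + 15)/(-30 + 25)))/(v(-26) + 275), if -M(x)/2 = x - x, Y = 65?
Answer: 1703/149 ≈ 11.430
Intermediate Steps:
M(x) = 0 (M(x) = -2*(x - x) = -2*0 = 0)
v(p) = 3/(65 + p) (v(p) = 3/(p + 65) = 3/(65 + p))
(3144 + M((-8 + 15)/(-30 + 25)))/(v(-26) + 275) = (3144 + 0)/(3/(65 - 26) + 275) = 3144/(3/39 + 275) = 3144/(3*(1/39) + 275) = 3144/(1/13 + 275) = 3144/(3576/13) = 3144*(13/3576) = 1703/149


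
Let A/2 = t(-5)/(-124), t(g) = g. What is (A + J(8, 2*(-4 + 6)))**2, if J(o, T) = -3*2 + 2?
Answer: 59049/3844 ≈ 15.361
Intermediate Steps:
J(o, T) = -4 (J(o, T) = -6 + 2 = -4)
A = 5/62 (A = 2*(-5/(-124)) = 2*(-5*(-1/124)) = 2*(5/124) = 5/62 ≈ 0.080645)
(A + J(8, 2*(-4 + 6)))**2 = (5/62 - 4)**2 = (-243/62)**2 = 59049/3844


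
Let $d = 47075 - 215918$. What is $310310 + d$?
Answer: $141467$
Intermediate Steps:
$d = -168843$ ($d = 47075 - 215918 = -168843$)
$310310 + d = 310310 - 168843 = 141467$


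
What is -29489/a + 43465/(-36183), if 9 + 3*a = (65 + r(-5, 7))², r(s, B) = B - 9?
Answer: -374791429/15920520 ≈ -23.541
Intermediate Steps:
r(s, B) = -9 + B
a = 1320 (a = -3 + (65 + (-9 + 7))²/3 = -3 + (65 - 2)²/3 = -3 + (⅓)*63² = -3 + (⅓)*3969 = -3 + 1323 = 1320)
-29489/a + 43465/(-36183) = -29489/1320 + 43465/(-36183) = -29489*1/1320 + 43465*(-1/36183) = -29489/1320 - 43465/36183 = -374791429/15920520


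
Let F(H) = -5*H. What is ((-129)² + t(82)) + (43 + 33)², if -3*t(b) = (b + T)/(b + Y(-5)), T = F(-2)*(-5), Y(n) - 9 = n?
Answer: 2891777/129 ≈ 22417.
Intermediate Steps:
Y(n) = 9 + n
T = -50 (T = -5*(-2)*(-5) = 10*(-5) = -50)
t(b) = -(-50 + b)/(3*(4 + b)) (t(b) = -(b - 50)/(3*(b + (9 - 5))) = -(-50 + b)/(3*(b + 4)) = -(-50 + b)/(3*(4 + b)))
((-129)² + t(82)) + (43 + 33)² = ((-129)² + (50 - 1*82)/(3*(4 + 82))) + (43 + 33)² = (16641 + (⅓)*(50 - 82)/86) + 76² = (16641 + (⅓)*(1/86)*(-32)) + 5776 = (16641 - 16/129) + 5776 = 2146673/129 + 5776 = 2891777/129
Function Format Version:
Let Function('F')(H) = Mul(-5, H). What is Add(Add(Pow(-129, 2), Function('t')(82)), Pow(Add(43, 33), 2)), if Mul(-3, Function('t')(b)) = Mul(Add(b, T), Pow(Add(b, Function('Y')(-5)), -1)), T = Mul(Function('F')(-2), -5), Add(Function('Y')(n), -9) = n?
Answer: Rational(2891777, 129) ≈ 22417.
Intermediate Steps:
Function('Y')(n) = Add(9, n)
T = -50 (T = Mul(Mul(-5, -2), -5) = Mul(10, -5) = -50)
Function('t')(b) = Mul(Rational(-1, 3), Pow(Add(4, b), -1), Add(-50, b)) (Function('t')(b) = Mul(Rational(-1, 3), Mul(Add(b, -50), Pow(Add(b, Add(9, -5)), -1))) = Mul(Rational(-1, 3), Mul(Add(-50, b), Pow(Add(b, 4), -1))) = Mul(Rational(-1, 3), Mul(Add(-50, b), Pow(Add(4, b), -1))) = Mul(Rational(-1, 3), Mul(Pow(Add(4, b), -1), Add(-50, b))) = Mul(Rational(-1, 3), Pow(Add(4, b), -1), Add(-50, b)))
Add(Add(Pow(-129, 2), Function('t')(82)), Pow(Add(43, 33), 2)) = Add(Add(Pow(-129, 2), Mul(Rational(1, 3), Pow(Add(4, 82), -1), Add(50, Mul(-1, 82)))), Pow(Add(43, 33), 2)) = Add(Add(16641, Mul(Rational(1, 3), Pow(86, -1), Add(50, -82))), Pow(76, 2)) = Add(Add(16641, Mul(Rational(1, 3), Rational(1, 86), -32)), 5776) = Add(Add(16641, Rational(-16, 129)), 5776) = Add(Rational(2146673, 129), 5776) = Rational(2891777, 129)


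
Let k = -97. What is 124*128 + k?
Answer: 15775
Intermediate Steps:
124*128 + k = 124*128 - 97 = 15872 - 97 = 15775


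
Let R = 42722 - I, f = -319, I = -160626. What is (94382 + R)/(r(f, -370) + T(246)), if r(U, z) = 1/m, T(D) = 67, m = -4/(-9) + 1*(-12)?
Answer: 30963920/6959 ≈ 4449.5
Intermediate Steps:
m = -104/9 (m = -4*(-1/9) - 12 = 4/9 - 12 = -104/9 ≈ -11.556)
r(U, z) = -9/104 (r(U, z) = 1/(-104/9) = -9/104)
R = 203348 (R = 42722 - 1*(-160626) = 42722 + 160626 = 203348)
(94382 + R)/(r(f, -370) + T(246)) = (94382 + 203348)/(-9/104 + 67) = 297730/(6959/104) = 297730*(104/6959) = 30963920/6959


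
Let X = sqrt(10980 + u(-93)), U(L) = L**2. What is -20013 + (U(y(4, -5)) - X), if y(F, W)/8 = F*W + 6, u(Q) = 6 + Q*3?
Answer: -7469 - sqrt(10707) ≈ -7572.5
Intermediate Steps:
u(Q) = 6 + 3*Q
y(F, W) = 48 + 8*F*W (y(F, W) = 8*(F*W + 6) = 8*(6 + F*W) = 48 + 8*F*W)
X = sqrt(10707) (X = sqrt(10980 + (6 + 3*(-93))) = sqrt(10980 + (6 - 279)) = sqrt(10980 - 273) = sqrt(10707) ≈ 103.47)
-20013 + (U(y(4, -5)) - X) = -20013 + ((48 + 8*4*(-5))**2 - sqrt(10707)) = -20013 + ((48 - 160)**2 - sqrt(10707)) = -20013 + ((-112)**2 - sqrt(10707)) = -20013 + (12544 - sqrt(10707)) = -7469 - sqrt(10707)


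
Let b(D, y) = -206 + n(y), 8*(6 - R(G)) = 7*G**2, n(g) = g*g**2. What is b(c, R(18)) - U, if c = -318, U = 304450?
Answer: -173391123/8 ≈ -2.1674e+7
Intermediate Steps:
n(g) = g**3
R(G) = 6 - 7*G**2/8
b(D, y) = -206 + y**3
b(c, R(18)) - U = (-206 + (6 - 7/8*18**2)**3) - 1*304450 = (-206 + (6 - 7/8*324)**3) - 304450 = (-206 + (6 - 567/2)**3) - 304450 = (-206 + (-555/2)**3) - 304450 = (-206 - 170953875/8) - 304450 = -170955523/8 - 304450 = -173391123/8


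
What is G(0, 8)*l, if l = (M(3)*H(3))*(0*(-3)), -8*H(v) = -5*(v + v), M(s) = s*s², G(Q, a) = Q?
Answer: 0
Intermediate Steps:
M(s) = s³
H(v) = 5*v/4 (H(v) = -(-5)*(v + v)/8 = -(-5)*2*v/8 = -(-5)*v/4 = 5*v/4)
l = 0 (l = (3³*((5/4)*3))*(0*(-3)) = (27*(15/4))*0 = (405/4)*0 = 0)
G(0, 8)*l = 0*0 = 0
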